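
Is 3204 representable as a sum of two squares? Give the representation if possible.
30² + 48² (a=30, b=48)

Factorization: 3204 = 2^2 × 3^2 × 89
By Fermat: n is sum of two squares iff every prime p ≡ 3 (mod 4) appears to even power.
All primes ≡ 3 (mod 4) appear to even power.
Search a = 0, 1, 2, … for 3204 - a² a perfect square: first hit at a = 30: 3204 - 900 = 2304 = 48².
3204 = 30² + 48² = 900 + 2304 ✓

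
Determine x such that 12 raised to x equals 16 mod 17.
8

Baby-step giant-step with step n = ⌈√17⌉ = 5.
Baby steps 12^j mod 17 (j:value) for j=0..4: 0:1, 1:12, 2:8, 3:11, 4:13.
Giant-step multiplier: 12^(-5) ≡ 12^(16-5) = 12^11 ≡ 6 (mod 17).
Giant steps γ_i = 16·6^i mod 17: γ_0=16, γ_1=11 (in table at j=3).
x = i·n + j = 1·5 + 3 = 8.
Check: 12^8 ≡ 16 (mod 17).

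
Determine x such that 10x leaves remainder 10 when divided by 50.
x ≡ 1 (mod 5)

gcd(10, 50) = 10, which divides 10, so solutions exist.
Divide through by 10: x ≡ 1 (mod 5).
The coefficient of x is now 1, so x ≡ 1 (mod 5).
Check: 10 × 1 = 10 ≡ 10 (mod 50).
x ≡ 1 (mod 5), giving 10 solutions mod 50.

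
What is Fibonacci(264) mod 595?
518

Matrix identity: Q^n = [[F_(n+1), F_n], [F_n, F_(n-1)]] with Q = [[1,1],[1,0]].
n = 264 = 100001000₂. Square-and-multiply, entries mod 595:
Q^1 = [[1,1],[1,0]]
Q^2 = (Q^1)² = [[2,1],[1,1]]
Q^4 = (Q^2)² = [[5,3],[3,2]]
Q^8 = (Q^4)² = [[34,21],[21,13]]
Q^16 = (Q^8)² = [[407,392],[392,15]]
Q^33 = (Q^16)²·Q = [[407,393],[393,14]]
Q^66 = (Q^33)² = [[583,43],[43,540]]
Q^132 = (Q^66)² = [[208,94],[94,114]]
Q^264 = (Q^132)² = [[335,518],[518,412]]
F_264 mod 595 = Q^264[0][1] = 518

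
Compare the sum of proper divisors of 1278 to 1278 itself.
abundant

Proper divisors of 1278: sum = 1 + 2 + 3 + 6 + 9 + 18 + 71 + 142 + 213 + 426 + 639 = 1530
Since 1530 > 1278, 1278 is abundant.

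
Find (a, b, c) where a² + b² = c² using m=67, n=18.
(4165, 2412, 4813)

Euclid's formula: a = m² - n², b = 2mn, c = m² + n²
m = 67, n = 18
a = 67² - 18² = 4489 - 324 = 4165
b = 2 × 67 × 18 = 2412
c = 67² + 18² = 4489 + 324 = 4813
Verification: 4165² + 2412² = 17347225 + 5817744 = 23164969 = 4813² ✓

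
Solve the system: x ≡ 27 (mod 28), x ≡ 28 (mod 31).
307

Using Chinese Remainder Theorem:
M = 28 × 31 = 868
M1 = 31, M2 = 28
y1 = 31^(-1) mod 28 = 19
y2 = 28^(-1) mod 31 = 10
x = (27×31×19 + 28×28×10) mod 868 = 307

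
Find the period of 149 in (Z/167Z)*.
166

167 is prime, so ord(149) divides φ(167) = 166.
Divisors of 166: 1, 2, 83, 166.
Repeated squaring: 149^1 ≡ 149, 149^2 ≡ 157, 149^4 ≡ 100, 149^8 ≡ 147, 149^16 ≡ 66, 149^32 ≡ 14, 149^64 ≡ 29, 149^128 ≡ 6 (mod 167).
Test 149^d mod 167 for each divisor d in increasing order:
149^1 ≡ 149
149^2 ≡ 157
149^83 = 149^64·149^16·149^2·149^1 ≡ 166
149^166 = 149^128·149^32·149^4·149^2 ≡ 1  ← first divisor giving 1
The order is 166.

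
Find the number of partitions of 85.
30167357

p(n) counts ways to write n as a sum of positive integers (order ignored).
Euler's pentagonal recurrence: p(k) = p(k-1) + p(k-2) - p(k-5) - p(k-7) + p(k-12) + p(k-15) - ... (offsets j(3j∓1)/2, signs ++--, p(0)=1, p(<0)=0).
DP table for k = 0..84: p(0)=1, p(1)=1, p(2)=2, p(3)=3, p(4)=5, p(5)=7, p(6)=11, p(7)=15, p(8)=22, p(9)=30, p(10)=42, p(11)=56, p(12)=77, p(13)=101, p(14)=135, p(15)=176, p(16)=231, p(17)=297, p(18)=385, p(19)=490, p(20)=627, p(21)=792, p(22)=1002, p(23)=1255, p(24)=1575, p(25)=1958, p(26)=2436, p(27)=3010, p(28)=3718, p(29)=4565, p(30)=5604, p(31)=6842, p(32)=8349, p(33)=10143, p(34)=12310, p(35)=14883, p(36)=17977, p(37)=21637, p(38)=26015, p(39)=31185, p(40)=37338, p(41)=44583, p(42)=53174, p(43)=63261, p(44)=75175, p(45)=89134, p(46)=105558, p(47)=124754, p(48)=147273, p(49)=173525, p(50)=204226, p(51)=239943, p(52)=281589, p(53)=329931, p(54)=386155, p(55)=451276, p(56)=526823, p(57)=614154, p(58)=715220, p(59)=831820, p(60)=966467, p(61)=1121505, p(62)=1300156, p(63)=1505499, p(64)=1741630, p(65)=2012558, p(66)=2323520, p(67)=2679689, p(68)=3087735, p(69)=3554345, p(70)=4087968, p(71)=4697205, p(72)=5392783, p(73)=6185689, p(74)=7089500, p(75)=8118264, p(76)=9289091, p(77)=10619863, p(78)=12132164, p(79)=13848650, p(80)=15796476, p(81)=18004327, p(82)=20506255, p(83)=23338469, p(84)=26543660.
Final step: p(85) = p(84) + p(83) - p(80) - p(78) + p(73) + p(70) - p(63) - p(59) + p(50) + p(45) - p(34) - p(28) + p(15) + p(8)
= 26543660 + 23338469 - 15796476 - 12132164 + 6185689 + 4087968 - 1505499 - 831820 + 204226 + 89134 - 12310 - 3718 + 176 + 22
= 30167357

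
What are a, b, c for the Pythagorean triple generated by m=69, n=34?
(3605, 4692, 5917)

Euclid's formula: a = m² - n², b = 2mn, c = m² + n²
m = 69, n = 34
a = 69² - 34² = 4761 - 1156 = 3605
b = 2 × 69 × 34 = 4692
c = 69² + 34² = 4761 + 1156 = 5917
Verification: 3605² + 4692² = 12996025 + 22014864 = 35010889 = 5917² ✓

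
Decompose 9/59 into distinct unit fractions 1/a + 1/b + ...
1/7 + 1/104 + 1/14318 + 1/307493368

Greedy algorithm:
9/59: ceiling(59/9) = 7, use 1/7
4/413: ceiling(413/4) = 104, use 1/104
3/42952: ceiling(42952/3) = 14318, use 1/14318
1/307493368: ceiling(307493368/1) = 307493368, use 1/307493368
Result: 9/59 = 1/7 + 1/104 + 1/14318 + 1/307493368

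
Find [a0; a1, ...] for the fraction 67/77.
[0; 1, 6, 1, 2, 3]

Euclidean algorithm steps:
67 = 0 × 77 + 67
77 = 1 × 67 + 10
67 = 6 × 10 + 7
10 = 1 × 7 + 3
7 = 2 × 3 + 1
3 = 3 × 1 + 0
Continued fraction: [0; 1, 6, 1, 2, 3]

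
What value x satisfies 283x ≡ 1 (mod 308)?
271

gcd(283, 308) = 1, so the inverse exists.
Extended Euclidean algorithm on (308, 283):
308 = 1 × 283 + 25  ⟹  25 = (1)·308 + (-1)·283
283 = 11 × 25 + 8  ⟹  8 = (-11)·308 + (12)·283
25 = 3 × 8 + 1  ⟹  1 = (34)·308 + (-37)·283
So (-37)·283 ≡ 1 (mod 308), i.e. 283^(-1) ≡ -37 ≡ 271 (mod 308).
Check: 283 × 271 = 76693 ≡ 1 (mod 308)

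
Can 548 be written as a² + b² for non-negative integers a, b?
8² + 22² (a=8, b=22)

Factorization: 548 = 2^2 × 137
By Fermat: n is sum of two squares iff every prime p ≡ 3 (mod 4) appears to even power.
All primes ≡ 3 (mod 4) appear to even power.
Search a = 0, 1, 2, … for 548 - a² a perfect square: first hit at a = 8: 548 - 64 = 484 = 22².
548 = 8² + 22² = 64 + 484 ✓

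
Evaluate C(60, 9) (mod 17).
1

Using Lucas' theorem:
Write n=60 and k=9 in base 17:
n in base 17: [3, 9]
k in base 17: [0, 9]
C(60,9) mod 17 = ∏ C(n_i, k_i) mod 17
Digit binomials (mod 17): C(3,0) = 1; C(9,9) = 1
Product: 1 × 1 = 1 ≡ 1 (mod 17)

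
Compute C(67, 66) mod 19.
10

Using Lucas' theorem:
Write n=67 and k=66 in base 19:
n in base 19: [3, 10]
k in base 19: [3, 9]
C(67,66) mod 19 = ∏ C(n_i, k_i) mod 19
Digit binomials (mod 19): C(3,3) = 1; C(10,9) = 10
Product: 1 × 10 = 10 ≡ 10 (mod 19)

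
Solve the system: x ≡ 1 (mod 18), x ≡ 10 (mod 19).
181

Using Chinese Remainder Theorem:
M = 18 × 19 = 342
M1 = 19, M2 = 18
y1 = 19^(-1) mod 18 = 1
y2 = 18^(-1) mod 19 = 18
x = (1×19×1 + 10×18×18) mod 342 = 181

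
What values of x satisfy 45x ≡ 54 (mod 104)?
x ≡ 22 (mod 104)

gcd(45, 104) = 1, which divides 54, so solutions exist.
Find 45^(-1) mod 104 by the extended Euclidean algorithm:
104 = 2 × 45 + 14  ⟹  14 = (1)·104 + (-2)·45
45 = 3 × 14 + 3  ⟹  3 = (-3)·104 + (7)·45
14 = 4 × 3 + 2  ⟹  2 = (13)·104 + (-30)·45
3 = 1 × 2 + 1  ⟹  1 = (-16)·104 + (37)·45
So (37)·45 ≡ 1 (mod 104), i.e. 45^(-1) ≡ 37 (mod 104).
x ≡ 37 × 54 = 1998 ≡ 22 (mod 104).
Check: 45 × 22 = 990 ≡ 54 (mod 104).
Unique solution: x ≡ 22 (mod 104)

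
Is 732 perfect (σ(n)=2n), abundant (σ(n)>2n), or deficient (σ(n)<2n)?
abundant

Proper divisors of 732: sum = 1 + 2 + 3 + 4 + 6 + 12 + 61 + 122 + 183 + 244 + 366 = 1004
Since 1004 > 732, 732 is abundant.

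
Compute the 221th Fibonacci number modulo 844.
89

Matrix identity: Q^n = [[F_(n+1), F_n], [F_n, F_(n-1)]] with Q = [[1,1],[1,0]].
n = 221 = 11011101₂. Square-and-multiply, entries mod 844:
Q^1 = [[1,1],[1,0]]
Q^3 = (Q^1)²·Q = [[3,2],[2,1]]
Q^6 = (Q^3)² = [[13,8],[8,5]]
Q^13 = (Q^6)²·Q = [[377,233],[233,144]]
Q^27 = (Q^13)²·Q = [[467,610],[610,701]]
Q^55 = (Q^27)²·Q = [[377,233],[233,144]]
Q^110 = (Q^55)² = [[610,701],[701,753]]
Q^221 = (Q^110)²·Q = [[144,89],[89,55]]
F_221 mod 844 = Q^221[0][1] = 89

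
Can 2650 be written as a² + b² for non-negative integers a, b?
7² + 51² (a=7, b=51)

Factorization: 2650 = 2 × 5^2 × 53
By Fermat: n is sum of two squares iff every prime p ≡ 3 (mod 4) appears to even power.
All primes ≡ 3 (mod 4) appear to even power.
Search a = 0, 1, 2, … for 2650 - a² a perfect square: first hit at a = 7: 2650 - 49 = 2601 = 51².
2650 = 7² + 51² = 49 + 2601 ✓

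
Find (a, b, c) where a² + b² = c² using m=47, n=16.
(1953, 1504, 2465)

Euclid's formula: a = m² - n², b = 2mn, c = m² + n²
m = 47, n = 16
a = 47² - 16² = 2209 - 256 = 1953
b = 2 × 47 × 16 = 1504
c = 47² + 16² = 2209 + 256 = 2465
Verification: 1953² + 1504² = 3814209 + 2262016 = 6076225 = 2465² ✓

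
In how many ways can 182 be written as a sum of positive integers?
819876908323

p(n) counts ways to write n as a sum of positive integers (order ignored).
Euler's pentagonal recurrence: p(k) = p(k-1) + p(k-2) - p(k-5) - p(k-7) + p(k-12) + p(k-15) - ... (offsets j(3j∓1)/2, signs ++--, p(0)=1, p(<0)=0).
DP table for k = 0..181: p(0)=1, p(1)=1, p(2)=2, p(3)=3, p(4)=5, p(5)=7, p(6)=11, p(7)=15, p(8)=22, p(9)=30, p(10)=42, p(11)=56, p(12)=77, p(13)=101, p(14)=135, p(15)=176, p(16)=231, p(17)=297, p(18)=385, p(19)=490, p(20)=627, p(21)=792, p(22)=1002, p(23)=1255, p(24)=1575, p(25)=1958, p(26)=2436, p(27)=3010, p(28)=3718, p(29)=4565, p(30)=5604, p(31)=6842, p(32)=8349, p(33)=10143, p(34)=12310, p(35)=14883, p(36)=17977, p(37)=21637, p(38)=26015, p(39)=31185, p(40)=37338, p(41)=44583, p(42)=53174, p(43)=63261, p(44)=75175, p(45)=89134, p(46)=105558, p(47)=124754, p(48)=147273, p(49)=173525, p(50)=204226, p(51)=239943, p(52)=281589, p(53)=329931, p(54)=386155, p(55)=451276, p(56)=526823, p(57)=614154, p(58)=715220, p(59)=831820, p(60)=966467, p(61)=1121505, p(62)=1300156, p(63)=1505499, p(64)=1741630, p(65)=2012558, p(66)=2323520, p(67)=2679689, p(68)=3087735, p(69)=3554345, p(70)=4087968, p(71)=4697205, p(72)=5392783, p(73)=6185689, p(74)=7089500, p(75)=8118264, p(76)=9289091, p(77)=10619863, p(78)=12132164, p(79)=13848650, p(80)=15796476, p(81)=18004327, p(82)=20506255, p(83)=23338469, p(84)=26543660, p(85)=30167357, p(86)=34262962, p(87)=38887673, p(88)=44108109, p(89)=49995925, p(90)=56634173, p(91)=64112359, p(92)=72533807, p(93)=82010177, p(94)=92669720, p(95)=104651419, p(96)=118114304, p(97)=133230930, p(98)=150198136, p(99)=169229875, p(100)=190569292, p(101)=214481126, p(102)=241265379, p(103)=271248950, p(104)=304801365, p(105)=342325709, p(106)=384276336, p(107)=431149389, p(108)=483502844, p(109)=541946240, p(110)=607163746, p(111)=679903203, p(112)=761002156, p(113)=851376628, p(114)=952050665, p(115)=1064144451, p(116)=1188908248, p(117)=1327710076, p(118)=1482074143, p(119)=1653668665, p(120)=1844349560, p(121)=2056148051, p(122)=2291320912, p(123)=2552338241, p(124)=2841940500, p(125)=3163127352, p(126)=3519222692, p(127)=3913864295, p(128)=4351078600, p(129)=4835271870, p(130)=5371315400, p(131)=5964539504, p(132)=6620830889, p(133)=7346629512, p(134)=8149040695, p(135)=9035836076, p(136)=10015581680, p(137)=11097645016, p(138)=12292341831, p(139)=13610949895, p(140)=15065878135, p(141)=16670689208, p(142)=18440293320, p(143)=20390982757, p(144)=22540654445, p(145)=24908858009, p(146)=27517052599, p(147)=30388671978, p(148)=33549419497, p(149)=37027355200, p(150)=40853235313, p(151)=45060624582, p(152)=49686288421, p(153)=54770336324, p(154)=60356673280, p(155)=66493182097, p(156)=73232243759, p(157)=80630964769, p(158)=88751778802, p(159)=97662728555, p(160)=107438159466, p(161)=118159068427, p(162)=129913904637, p(163)=142798995930, p(164)=156919475295, p(165)=172389800255, p(166)=189334822579, p(167)=207890420102, p(168)=228204732751, p(169)=250438925115, p(170)=274768617130, p(171)=301384802048, p(172)=330495499613, p(173)=362326859895, p(174)=397125074750, p(175)=435157697830, p(176)=476715857290, p(177)=522115831195, p(178)=571701605655, p(179)=625846753120, p(180)=684957390936, p(181)=749474411781.
Final step: p(182) = p(181) + p(180) - p(177) - p(175) + p(170) + p(167) - p(160) - p(156) + p(147) + p(142) - p(131) - p(125) + p(112) + p(105) - p(90) - p(82) + p(65) + p(56) - p(37) - p(27) + p(6)
= 749474411781 + 684957390936 - 522115831195 - 435157697830 + 274768617130 + 207890420102 - 107438159466 - 73232243759 + 30388671978 + 18440293320 - 5964539504 - 3163127352 + 761002156 + 342325709 - 56634173 - 20506255 + 2012558 + 526823 - 21637 - 3010 + 11
= 819876908323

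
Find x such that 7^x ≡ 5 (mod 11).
2

Baby-step giant-step with step n = ⌈√11⌉ = 4.
Baby steps 7^j mod 11 (j:value) for j=0..3: 0:1, 1:7, 2:5, 3:2.
h = 5 is already in the table at j=2, so x = 2.
Check: 7^2 ≡ 5 (mod 11).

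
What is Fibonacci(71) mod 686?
517

Matrix identity: Q^n = [[F_(n+1), F_n], [F_n, F_(n-1)]] with Q = [[1,1],[1,0]].
n = 71 = 1000111₂. Square-and-multiply, entries mod 686:
Q^1 = [[1,1],[1,0]]
Q^2 = (Q^1)² = [[2,1],[1,1]]
Q^4 = (Q^2)² = [[5,3],[3,2]]
Q^8 = (Q^4)² = [[34,21],[21,13]]
Q^17 = (Q^8)²·Q = [[526,225],[225,301]]
Q^35 = (Q^17)²·Q = [[248,79],[79,169]]
Q^71 = (Q^35)²·Q = [[532,517],[517,15]]
F_71 mod 686 = Q^71[0][1] = 517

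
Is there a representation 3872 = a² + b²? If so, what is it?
44² + 44² (a=44, b=44)

Factorization: 3872 = 2^5 × 11^2
By Fermat: n is sum of two squares iff every prime p ≡ 3 (mod 4) appears to even power.
All primes ≡ 3 (mod 4) appear to even power.
Search a = 0, 1, 2, … for 3872 - a² a perfect square: first hit at a = 44: 3872 - 1936 = 1936 = 44².
3872 = 44² + 44² = 1936 + 1936 ✓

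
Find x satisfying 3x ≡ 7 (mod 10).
x ≡ 9 (mod 10)

gcd(3, 10) = 1, which divides 7, so solutions exist.
Find 3^(-1) mod 10 by the extended Euclidean algorithm:
10 = 3 × 3 + 1  ⟹  1 = (1)·10 + (-3)·3
So (-3)·3 ≡ 1 (mod 10), i.e. 3^(-1) ≡ -3 ≡ 7 (mod 10).
x ≡ 7 × 7 = 49 ≡ 9 (mod 10).
Check: 3 × 9 = 27 ≡ 7 (mod 10).
Unique solution: x ≡ 9 (mod 10)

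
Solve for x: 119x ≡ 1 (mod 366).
203

gcd(119, 366) = 1, so the inverse exists.
Extended Euclidean algorithm on (366, 119):
366 = 3 × 119 + 9  ⟹  9 = (1)·366 + (-3)·119
119 = 13 × 9 + 2  ⟹  2 = (-13)·366 + (40)·119
9 = 4 × 2 + 1  ⟹  1 = (53)·366 + (-163)·119
So (-163)·119 ≡ 1 (mod 366), i.e. 119^(-1) ≡ -163 ≡ 203 (mod 366).
Check: 119 × 203 = 24157 ≡ 1 (mod 366)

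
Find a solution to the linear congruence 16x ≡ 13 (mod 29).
x ≡ 28 (mod 29)

gcd(16, 29) = 1, which divides 13, so solutions exist.
Find 16^(-1) mod 29 by the extended Euclidean algorithm:
29 = 1 × 16 + 13  ⟹  13 = (1)·29 + (-1)·16
16 = 1 × 13 + 3  ⟹  3 = (-1)·29 + (2)·16
13 = 4 × 3 + 1  ⟹  1 = (5)·29 + (-9)·16
So (-9)·16 ≡ 1 (mod 29), i.e. 16^(-1) ≡ -9 ≡ 20 (mod 29).
x ≡ 20 × 13 = 260 ≡ 28 (mod 29).
Check: 16 × 28 = 448 ≡ 13 (mod 29).
Unique solution: x ≡ 28 (mod 29)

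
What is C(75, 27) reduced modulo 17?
0

Using Lucas' theorem:
Write n=75 and k=27 in base 17:
n in base 17: [4, 7]
k in base 17: [1, 10]
C(75,27) mod 17 = ∏ C(n_i, k_i) mod 17
Digit binomials (mod 17): C(4,1) = 4; C(7,10) = 0 (k_i > n_i)
Product: 4 × 0 = 0 ≡ 0 (mod 17)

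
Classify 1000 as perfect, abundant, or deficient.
abundant

Proper divisors of 1000: sum = 1 + 2 + 4 + 5 + 8 + 10 + 20 + 25 + 40 + 50 + 100 + 125 + 200 + 250 + 500 = 1340
Since 1340 > 1000, 1000 is abundant.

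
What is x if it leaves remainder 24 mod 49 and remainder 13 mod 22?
563

Using Chinese Remainder Theorem:
M = 49 × 22 = 1078
M1 = 22, M2 = 49
y1 = 22^(-1) mod 49 = 29
y2 = 49^(-1) mod 22 = 9
x = (24×22×29 + 13×49×9) mod 1078 = 563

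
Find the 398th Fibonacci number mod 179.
163

Matrix identity: Q^n = [[F_(n+1), F_n], [F_n, F_(n-1)]] with Q = [[1,1],[1,0]].
n = 398 = 110001110₂. Square-and-multiply, entries mod 179:
Q^1 = [[1,1],[1,0]]
Q^3 = (Q^1)²·Q = [[3,2],[2,1]]
Q^6 = (Q^3)² = [[13,8],[8,5]]
Q^12 = (Q^6)² = [[54,144],[144,89]]
Q^24 = (Q^12)² = [[24,7],[7,17]]
Q^49 = (Q^24)²·Q = [[17,88],[88,108]]
Q^99 = (Q^49)²·Q = [[59,157],[157,81]]
Q^199 = (Q^99)²·Q = [[169,27],[27,142]]
Q^398 = (Q^199)² = [[113,163],[163,129]]
F_398 mod 179 = Q^398[0][1] = 163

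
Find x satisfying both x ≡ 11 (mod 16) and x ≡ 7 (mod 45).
187

Using Chinese Remainder Theorem:
M = 16 × 45 = 720
M1 = 45, M2 = 16
y1 = 45^(-1) mod 16 = 5
y2 = 16^(-1) mod 45 = 31
x = (11×45×5 + 7×16×31) mod 720 = 187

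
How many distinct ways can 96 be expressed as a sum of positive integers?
118114304

p(n) counts ways to write n as a sum of positive integers (order ignored).
Euler's pentagonal recurrence: p(k) = p(k-1) + p(k-2) - p(k-5) - p(k-7) + p(k-12) + p(k-15) - ... (offsets j(3j∓1)/2, signs ++--, p(0)=1, p(<0)=0).
DP table for k = 0..95: p(0)=1, p(1)=1, p(2)=2, p(3)=3, p(4)=5, p(5)=7, p(6)=11, p(7)=15, p(8)=22, p(9)=30, p(10)=42, p(11)=56, p(12)=77, p(13)=101, p(14)=135, p(15)=176, p(16)=231, p(17)=297, p(18)=385, p(19)=490, p(20)=627, p(21)=792, p(22)=1002, p(23)=1255, p(24)=1575, p(25)=1958, p(26)=2436, p(27)=3010, p(28)=3718, p(29)=4565, p(30)=5604, p(31)=6842, p(32)=8349, p(33)=10143, p(34)=12310, p(35)=14883, p(36)=17977, p(37)=21637, p(38)=26015, p(39)=31185, p(40)=37338, p(41)=44583, p(42)=53174, p(43)=63261, p(44)=75175, p(45)=89134, p(46)=105558, p(47)=124754, p(48)=147273, p(49)=173525, p(50)=204226, p(51)=239943, p(52)=281589, p(53)=329931, p(54)=386155, p(55)=451276, p(56)=526823, p(57)=614154, p(58)=715220, p(59)=831820, p(60)=966467, p(61)=1121505, p(62)=1300156, p(63)=1505499, p(64)=1741630, p(65)=2012558, p(66)=2323520, p(67)=2679689, p(68)=3087735, p(69)=3554345, p(70)=4087968, p(71)=4697205, p(72)=5392783, p(73)=6185689, p(74)=7089500, p(75)=8118264, p(76)=9289091, p(77)=10619863, p(78)=12132164, p(79)=13848650, p(80)=15796476, p(81)=18004327, p(82)=20506255, p(83)=23338469, p(84)=26543660, p(85)=30167357, p(86)=34262962, p(87)=38887673, p(88)=44108109, p(89)=49995925, p(90)=56634173, p(91)=64112359, p(92)=72533807, p(93)=82010177, p(94)=92669720, p(95)=104651419.
Final step: p(96) = p(95) + p(94) - p(91) - p(89) + p(84) + p(81) - p(74) - p(70) + p(61) + p(56) - p(45) - p(39) + p(26) + p(19) - p(4)
= 104651419 + 92669720 - 64112359 - 49995925 + 26543660 + 18004327 - 7089500 - 4087968 + 1121505 + 526823 - 89134 - 31185 + 2436 + 490 - 5
= 118114304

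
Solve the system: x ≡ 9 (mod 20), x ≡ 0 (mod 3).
9

Using Chinese Remainder Theorem:
M = 20 × 3 = 60
M1 = 3, M2 = 20
y1 = 3^(-1) mod 20 = 7
y2 = 20^(-1) mod 3 = 2
x = (9×3×7 + 0×20×2) mod 60 = 9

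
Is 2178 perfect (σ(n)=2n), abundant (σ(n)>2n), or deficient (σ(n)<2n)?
abundant

Proper divisors of 2178: sum = 1 + 2 + 3 + 6 + 9 + 11 + 18 + 22 + ... + 242 + 363 + 726 + 1089 (17 divisors) = 3009
Since 3009 > 2178, 2178 is abundant.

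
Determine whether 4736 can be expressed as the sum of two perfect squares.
40² + 56² (a=40, b=56)

Factorization: 4736 = 2^7 × 37
By Fermat: n is sum of two squares iff every prime p ≡ 3 (mod 4) appears to even power.
All primes ≡ 3 (mod 4) appear to even power.
Search a = 0, 1, 2, … for 4736 - a² a perfect square: first hit at a = 40: 4736 - 1600 = 3136 = 56².
4736 = 40² + 56² = 1600 + 3136 ✓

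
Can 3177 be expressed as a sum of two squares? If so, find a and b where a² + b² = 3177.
24² + 51² (a=24, b=51)

Factorization: 3177 = 3^2 × 353
By Fermat: n is sum of two squares iff every prime p ≡ 3 (mod 4) appears to even power.
All primes ≡ 3 (mod 4) appear to even power.
Search a = 0, 1, 2, … for 3177 - a² a perfect square: first hit at a = 24: 3177 - 576 = 2601 = 51².
3177 = 24² + 51² = 576 + 2601 ✓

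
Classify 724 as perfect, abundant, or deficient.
deficient

Proper divisors of 724: sum = 1 + 2 + 4 + 181 + 362 = 550
Since 550 < 724, 724 is deficient.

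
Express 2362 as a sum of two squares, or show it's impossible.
29² + 39² (a=29, b=39)

Factorization: 2362 = 2 × 1181
By Fermat: n is sum of two squares iff every prime p ≡ 3 (mod 4) appears to even power.
All primes ≡ 3 (mod 4) appear to even power.
Search a = 0, 1, 2, … for 2362 - a² a perfect square: first hit at a = 29: 2362 - 841 = 1521 = 39².
2362 = 29² + 39² = 841 + 1521 ✓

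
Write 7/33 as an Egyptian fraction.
1/5 + 1/83 + 1/13695

Greedy algorithm:
7/33: ceiling(33/7) = 5, use 1/5
2/165: ceiling(165/2) = 83, use 1/83
1/13695: ceiling(13695/1) = 13695, use 1/13695
Result: 7/33 = 1/5 + 1/83 + 1/13695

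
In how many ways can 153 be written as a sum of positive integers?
54770336324

p(n) counts ways to write n as a sum of positive integers (order ignored).
Euler's pentagonal recurrence: p(k) = p(k-1) + p(k-2) - p(k-5) - p(k-7) + p(k-12) + p(k-15) - ... (offsets j(3j∓1)/2, signs ++--, p(0)=1, p(<0)=0).
DP table for k = 0..152: p(0)=1, p(1)=1, p(2)=2, p(3)=3, p(4)=5, p(5)=7, p(6)=11, p(7)=15, p(8)=22, p(9)=30, p(10)=42, p(11)=56, p(12)=77, p(13)=101, p(14)=135, p(15)=176, p(16)=231, p(17)=297, p(18)=385, p(19)=490, p(20)=627, p(21)=792, p(22)=1002, p(23)=1255, p(24)=1575, p(25)=1958, p(26)=2436, p(27)=3010, p(28)=3718, p(29)=4565, p(30)=5604, p(31)=6842, p(32)=8349, p(33)=10143, p(34)=12310, p(35)=14883, p(36)=17977, p(37)=21637, p(38)=26015, p(39)=31185, p(40)=37338, p(41)=44583, p(42)=53174, p(43)=63261, p(44)=75175, p(45)=89134, p(46)=105558, p(47)=124754, p(48)=147273, p(49)=173525, p(50)=204226, p(51)=239943, p(52)=281589, p(53)=329931, p(54)=386155, p(55)=451276, p(56)=526823, p(57)=614154, p(58)=715220, p(59)=831820, p(60)=966467, p(61)=1121505, p(62)=1300156, p(63)=1505499, p(64)=1741630, p(65)=2012558, p(66)=2323520, p(67)=2679689, p(68)=3087735, p(69)=3554345, p(70)=4087968, p(71)=4697205, p(72)=5392783, p(73)=6185689, p(74)=7089500, p(75)=8118264, p(76)=9289091, p(77)=10619863, p(78)=12132164, p(79)=13848650, p(80)=15796476, p(81)=18004327, p(82)=20506255, p(83)=23338469, p(84)=26543660, p(85)=30167357, p(86)=34262962, p(87)=38887673, p(88)=44108109, p(89)=49995925, p(90)=56634173, p(91)=64112359, p(92)=72533807, p(93)=82010177, p(94)=92669720, p(95)=104651419, p(96)=118114304, p(97)=133230930, p(98)=150198136, p(99)=169229875, p(100)=190569292, p(101)=214481126, p(102)=241265379, p(103)=271248950, p(104)=304801365, p(105)=342325709, p(106)=384276336, p(107)=431149389, p(108)=483502844, p(109)=541946240, p(110)=607163746, p(111)=679903203, p(112)=761002156, p(113)=851376628, p(114)=952050665, p(115)=1064144451, p(116)=1188908248, p(117)=1327710076, p(118)=1482074143, p(119)=1653668665, p(120)=1844349560, p(121)=2056148051, p(122)=2291320912, p(123)=2552338241, p(124)=2841940500, p(125)=3163127352, p(126)=3519222692, p(127)=3913864295, p(128)=4351078600, p(129)=4835271870, p(130)=5371315400, p(131)=5964539504, p(132)=6620830889, p(133)=7346629512, p(134)=8149040695, p(135)=9035836076, p(136)=10015581680, p(137)=11097645016, p(138)=12292341831, p(139)=13610949895, p(140)=15065878135, p(141)=16670689208, p(142)=18440293320, p(143)=20390982757, p(144)=22540654445, p(145)=24908858009, p(146)=27517052599, p(147)=30388671978, p(148)=33549419497, p(149)=37027355200, p(150)=40853235313, p(151)=45060624582, p(152)=49686288421.
Final step: p(153) = p(152) + p(151) - p(148) - p(146) + p(141) + p(138) - p(131) - p(127) + p(118) + p(113) - p(102) - p(96) + p(83) + p(76) - p(61) - p(53) + p(36) + p(27) - p(8)
= 49686288421 + 45060624582 - 33549419497 - 27517052599 + 16670689208 + 12292341831 - 5964539504 - 3913864295 + 1482074143 + 851376628 - 241265379 - 118114304 + 23338469 + 9289091 - 1121505 - 329931 + 17977 + 3010 - 22
= 54770336324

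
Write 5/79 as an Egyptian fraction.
1/16 + 1/1264

Greedy algorithm:
5/79: ceiling(79/5) = 16, use 1/16
1/1264: ceiling(1264/1) = 1264, use 1/1264
Result: 5/79 = 1/16 + 1/1264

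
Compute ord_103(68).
51

103 is prime, so ord(68) divides φ(103) = 102.
Divisors of 102: 1, 2, 3, 6, 17, 34, 51, 102.
Repeated squaring: 68^1 ≡ 68, 68^2 ≡ 92, 68^4 ≡ 18, 68^8 ≡ 15, 68^16 ≡ 19, 68^32 ≡ 52, 68^64 ≡ 26 (mod 103).
Test 68^d mod 103 for each divisor d in increasing order:
68^1 ≡ 68
68^2 ≡ 92
68^3 = 68^2·68^1 ≡ 76
68^6 = 68^4·68^2 ≡ 8
68^17 = 68^16·68^1 ≡ 56
68^34 = 68^32·68^2 ≡ 46
68^51 = 68^32·68^16·68^2·68^1 ≡ 1  ← first divisor giving 1
The order is 51.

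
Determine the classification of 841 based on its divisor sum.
deficient

Proper divisors of 841: sum = 1 + 29 = 30
Since 30 < 841, 841 is deficient.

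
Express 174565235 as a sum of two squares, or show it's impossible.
Not possible

Factorization: 174565235 = 5 × 13 × 139^3
By Fermat: n is sum of two squares iff every prime p ≡ 3 (mod 4) appears to even power.
Prime(s) ≡ 3 (mod 4) with odd exponent: [(139, 3)]
Therefore 174565235 cannot be expressed as a² + b².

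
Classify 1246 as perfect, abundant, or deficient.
deficient

Proper divisors of 1246: sum = 1 + 2 + 7 + 14 + 89 + 178 + 623 = 914
Since 914 < 1246, 1246 is deficient.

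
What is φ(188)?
92

188 = 2^2 × 47
φ(n) = n × ∏(1 - 1/p) for each prime p dividing n
φ(188) = 188 × (1 - 1/2) × (1 - 1/47) = 92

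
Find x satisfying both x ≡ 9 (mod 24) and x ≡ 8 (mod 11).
129

Using Chinese Remainder Theorem:
M = 24 × 11 = 264
M1 = 11, M2 = 24
y1 = 11^(-1) mod 24 = 11
y2 = 24^(-1) mod 11 = 6
x = (9×11×11 + 8×24×6) mod 264 = 129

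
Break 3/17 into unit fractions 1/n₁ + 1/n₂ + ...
1/6 + 1/102

Greedy algorithm:
3/17: ceiling(17/3) = 6, use 1/6
1/102: ceiling(102/1) = 102, use 1/102
Result: 3/17 = 1/6 + 1/102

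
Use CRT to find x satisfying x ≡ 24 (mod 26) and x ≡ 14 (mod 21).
518

Using Chinese Remainder Theorem:
M = 26 × 21 = 546
M1 = 21, M2 = 26
y1 = 21^(-1) mod 26 = 5
y2 = 26^(-1) mod 21 = 17
x = (24×21×5 + 14×26×17) mod 546 = 518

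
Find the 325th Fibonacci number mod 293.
66

Matrix identity: Q^n = [[F_(n+1), F_n], [F_n, F_(n-1)]] with Q = [[1,1],[1,0]].
n = 325 = 101000101₂. Square-and-multiply, entries mod 293:
Q^1 = [[1,1],[1,0]]
Q^2 = (Q^1)² = [[2,1],[1,1]]
Q^5 = (Q^2)²·Q = [[8,5],[5,3]]
Q^10 = (Q^5)² = [[89,55],[55,34]]
Q^20 = (Q^10)² = [[105,26],[26,79]]
Q^40 = (Q^20)² = [[274,96],[96,178]]
Q^81 = (Q^40)²·Q = [[229,201],[201,28]]
Q^162 = (Q^81)² = [[254,89],[89,165]]
Q^325 = (Q^162)²·Q = [[146,66],[66,80]]
F_325 mod 293 = Q^325[0][1] = 66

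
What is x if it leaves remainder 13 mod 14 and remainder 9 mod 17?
111

Using Chinese Remainder Theorem:
M = 14 × 17 = 238
M1 = 17, M2 = 14
y1 = 17^(-1) mod 14 = 5
y2 = 14^(-1) mod 17 = 11
x = (13×17×5 + 9×14×11) mod 238 = 111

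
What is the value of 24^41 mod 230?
24

Repeated squaring. Binary of 41 = 101001.
24^1 ≡ 24 (mod 230); 24^2 ≡ 116 (mod 230); 24^4 ≡ 116 (mod 230); 24^8 ≡ 116 (mod 230); 24^16 ≡ 116 (mod 230); 24^32 ≡ 116 (mod 230)
24^41 = 24^1 × 24^8 × 24^32 ≡ 24 (mod 230)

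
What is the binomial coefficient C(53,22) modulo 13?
0

Using Lucas' theorem:
Write n=53 and k=22 in base 13:
n in base 13: [4, 1]
k in base 13: [1, 9]
C(53,22) mod 13 = ∏ C(n_i, k_i) mod 13
Digit binomials (mod 13): C(4,1) = 4; C(1,9) = 0 (k_i > n_i)
Product: 4 × 0 = 0 ≡ 0 (mod 13)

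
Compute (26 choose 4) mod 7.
5

Using Lucas' theorem:
Write n=26 and k=4 in base 7:
n in base 7: [3, 5]
k in base 7: [0, 4]
C(26,4) mod 7 = ∏ C(n_i, k_i) mod 7
Digit binomials (mod 7): C(3,0) = 1; C(5,4) = 5
Product: 1 × 5 = 5 ≡ 5 (mod 7)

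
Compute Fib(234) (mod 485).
467

Matrix identity: Q^n = [[F_(n+1), F_n], [F_n, F_(n-1)]] with Q = [[1,1],[1,0]].
n = 234 = 11101010₂. Square-and-multiply, entries mod 485:
Q^1 = [[1,1],[1,0]]
Q^3 = (Q^1)²·Q = [[3,2],[2,1]]
Q^7 = (Q^3)²·Q = [[21,13],[13,8]]
Q^14 = (Q^7)² = [[125,377],[377,233]]
Q^29 = (Q^14)²·Q = [[265,129],[129,136]]
Q^58 = (Q^29)² = [[51,319],[319,217]]
Q^117 = (Q^58)²·Q = [[219,87],[87,132]]
Q^234 = (Q^117)² = [[240,467],[467,258]]
F_234 mod 485 = Q^234[0][1] = 467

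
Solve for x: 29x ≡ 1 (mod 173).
6

gcd(29, 173) = 1, so the inverse exists.
Extended Euclidean algorithm on (173, 29):
173 = 5 × 29 + 28  ⟹  28 = (1)·173 + (-5)·29
29 = 1 × 28 + 1  ⟹  1 = (-1)·173 + (6)·29
So (6)·29 ≡ 1 (mod 173), i.e. 29^(-1) ≡ 6 (mod 173).
Check: 29 × 6 = 174 ≡ 1 (mod 173)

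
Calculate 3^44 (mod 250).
131

Repeated squaring. Binary of 44 = 101100.
3^1 ≡ 3 (mod 250); 3^2 ≡ 9 (mod 250); 3^4 ≡ 81 (mod 250); 3^8 ≡ 61 (mod 250); 3^16 ≡ 221 (mod 250); 3^32 ≡ 91 (mod 250)
3^44 = 3^4 × 3^8 × 3^32 ≡ 131 (mod 250)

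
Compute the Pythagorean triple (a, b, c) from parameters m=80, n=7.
(6351, 1120, 6449)

Euclid's formula: a = m² - n², b = 2mn, c = m² + n²
m = 80, n = 7
a = 80² - 7² = 6400 - 49 = 6351
b = 2 × 80 × 7 = 1120
c = 80² + 7² = 6400 + 49 = 6449
Verification: 6351² + 1120² = 40335201 + 1254400 = 41589601 = 6449² ✓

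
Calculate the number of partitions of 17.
297

p(n) counts ways to write n as a sum of positive integers (order ignored).
Euler's pentagonal recurrence: p(k) = p(k-1) + p(k-2) - p(k-5) - p(k-7) + p(k-12) + p(k-15) - ... (offsets j(3j∓1)/2, signs ++--, p(0)=1, p(<0)=0).
DP table for k = 0..16: p(0)=1, p(1)=1, p(2)=2, p(3)=3, p(4)=5, p(5)=7, p(6)=11, p(7)=15, p(8)=22, p(9)=30, p(10)=42, p(11)=56, p(12)=77, p(13)=101, p(14)=135, p(15)=176, p(16)=231.
Final step: p(17) = p(16) + p(15) - p(12) - p(10) + p(5) + p(2)
= 231 + 176 - 77 - 42 + 7 + 2
= 297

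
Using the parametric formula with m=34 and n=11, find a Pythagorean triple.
(1035, 748, 1277)

Euclid's formula: a = m² - n², b = 2mn, c = m² + n²
m = 34, n = 11
a = 34² - 11² = 1156 - 121 = 1035
b = 2 × 34 × 11 = 748
c = 34² + 11² = 1156 + 121 = 1277
Verification: 1035² + 748² = 1071225 + 559504 = 1630729 = 1277² ✓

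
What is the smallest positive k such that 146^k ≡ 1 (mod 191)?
190

191 is prime, so ord(146) divides φ(191) = 190.
Divisors of 190: 1, 2, 5, 10, 19, 38, 95, 190.
Repeated squaring: 146^1 ≡ 146, 146^2 ≡ 115, 146^4 ≡ 46, 146^8 ≡ 15, 146^16 ≡ 34, 146^32 ≡ 10, 146^64 ≡ 100, 146^128 ≡ 68 (mod 191).
Test 146^d mod 191 for each divisor d in increasing order:
146^1 ≡ 146
146^2 ≡ 115
146^5 = 146^4·146^1 ≡ 31
146^10 = 146^8·146^2 ≡ 6
146^19 = 146^16·146^2·146^1 ≡ 152
146^38 = 146^32·146^4·146^2 ≡ 184
146^95 = 146^64·146^16·146^8·146^4·146^2·146^1 ≡ 190
146^190 = 146^128·146^32·146^16·146^8·146^4·146^2 ≡ 1  ← first divisor giving 1
The order is 190.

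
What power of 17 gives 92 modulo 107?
68

Baby-step giant-step with step n = ⌈√107⌉ = 11.
Baby steps 17^j mod 107 (j:value) for j=0..10: 0:1, 1:17, 2:75, 3:98, 4:61, 5:74, 6:81, 7:93, 8:83, 9:20, 10:19.
Giant-step multiplier: 17^(-11) ≡ 17^(106-11) = 17^95 ≡ 54 (mod 107).
Giant steps γ_i = 92·54^i mod 107: γ_0=92, γ_1=46, γ_2=23, γ_3=65, γ_4=86, γ_5=43, γ_6=75 (in table at j=2).
x = i·n + j = 6·11 + 2 = 68.
Check: 17^68 ≡ 92 (mod 107).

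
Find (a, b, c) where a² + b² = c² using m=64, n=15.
(3871, 1920, 4321)

Euclid's formula: a = m² - n², b = 2mn, c = m² + n²
m = 64, n = 15
a = 64² - 15² = 4096 - 225 = 3871
b = 2 × 64 × 15 = 1920
c = 64² + 15² = 4096 + 225 = 4321
Verification: 3871² + 1920² = 14984641 + 3686400 = 18671041 = 4321² ✓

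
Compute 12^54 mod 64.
0

Repeated squaring. Binary of 54 = 110110.
12^1 ≡ 12 (mod 64); 12^2 ≡ 16 (mod 64); 12^4 ≡ 0 (mod 64); 12^8 ≡ 0 (mod 64); 12^16 ≡ 0 (mod 64); 12^32 ≡ 0 (mod 64)
12^54 = 12^2 × 12^4 × 12^16 × 12^32 ≡ 0 (mod 64)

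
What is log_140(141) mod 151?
53

Baby-step giant-step with step n = ⌈√151⌉ = 13.
Baby steps 140^j mod 151 (j:value) for j=0..12: 0:1, 1:140, 2:121, 3:28, 4:145, 5:66, 6:29, 7:134, 8:36, 9:57, 10:128, 11:102, 12:86.
Giant-step multiplier: 140^(-13) ≡ 140^(150-13) = 140^137 ≡ 117 (mod 151).
Giant steps γ_i = 141·117^i mod 151: γ_0=141, γ_1=38, γ_2=67, γ_3=138, γ_4=140 (in table at j=1).
x = i·n + j = 4·13 + 1 = 53.
Check: 140^53 ≡ 141 (mod 151).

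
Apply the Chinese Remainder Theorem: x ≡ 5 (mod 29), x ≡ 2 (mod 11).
266

Using Chinese Remainder Theorem:
M = 29 × 11 = 319
M1 = 11, M2 = 29
y1 = 11^(-1) mod 29 = 8
y2 = 29^(-1) mod 11 = 8
x = (5×11×8 + 2×29×8) mod 319 = 266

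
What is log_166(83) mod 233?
121

Baby-step giant-step with step n = ⌈√233⌉ = 16.
Baby steps 166^j mod 233 (j:value) for j=0..15: 0:1, 1:166, 2:62, 3:40, 4:116, 5:150, 6:202, 7:213, 8:175, 9:158, 10:132, 11:10, 12:29, 13:154, 14:167, 15:228.
Giant-step multiplier: 166^(-16) ≡ 166^(232-16) = 166^216 ≡ 16 (mod 233).
Giant steps γ_i = 83·16^i mod 233: γ_0=83, γ_1=163, γ_2=45, γ_3=21, γ_4=103, γ_5=17, γ_6=39, γ_7=158 (in table at j=9).
x = i·n + j = 7·16 + 9 = 121.
Check: 166^121 ≡ 83 (mod 233).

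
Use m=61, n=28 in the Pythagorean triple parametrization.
(2937, 3416, 4505)

Euclid's formula: a = m² - n², b = 2mn, c = m² + n²
m = 61, n = 28
a = 61² - 28² = 3721 - 784 = 2937
b = 2 × 61 × 28 = 3416
c = 61² + 28² = 3721 + 784 = 4505
Verification: 2937² + 3416² = 8625969 + 11669056 = 20295025 = 4505² ✓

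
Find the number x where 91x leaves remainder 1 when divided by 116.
51

gcd(91, 116) = 1, so the inverse exists.
Extended Euclidean algorithm on (116, 91):
116 = 1 × 91 + 25  ⟹  25 = (1)·116 + (-1)·91
91 = 3 × 25 + 16  ⟹  16 = (-3)·116 + (4)·91
25 = 1 × 16 + 9  ⟹  9 = (4)·116 + (-5)·91
16 = 1 × 9 + 7  ⟹  7 = (-7)·116 + (9)·91
9 = 1 × 7 + 2  ⟹  2 = (11)·116 + (-14)·91
7 = 3 × 2 + 1  ⟹  1 = (-40)·116 + (51)·91
So (51)·91 ≡ 1 (mod 116), i.e. 91^(-1) ≡ 51 (mod 116).
Check: 91 × 51 = 4641 ≡ 1 (mod 116)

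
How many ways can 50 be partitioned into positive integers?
204226

p(n) counts ways to write n as a sum of positive integers (order ignored).
Euler's pentagonal recurrence: p(k) = p(k-1) + p(k-2) - p(k-5) - p(k-7) + p(k-12) + p(k-15) - ... (offsets j(3j∓1)/2, signs ++--, p(0)=1, p(<0)=0).
DP table for k = 0..49: p(0)=1, p(1)=1, p(2)=2, p(3)=3, p(4)=5, p(5)=7, p(6)=11, p(7)=15, p(8)=22, p(9)=30, p(10)=42, p(11)=56, p(12)=77, p(13)=101, p(14)=135, p(15)=176, p(16)=231, p(17)=297, p(18)=385, p(19)=490, p(20)=627, p(21)=792, p(22)=1002, p(23)=1255, p(24)=1575, p(25)=1958, p(26)=2436, p(27)=3010, p(28)=3718, p(29)=4565, p(30)=5604, p(31)=6842, p(32)=8349, p(33)=10143, p(34)=12310, p(35)=14883, p(36)=17977, p(37)=21637, p(38)=26015, p(39)=31185, p(40)=37338, p(41)=44583, p(42)=53174, p(43)=63261, p(44)=75175, p(45)=89134, p(46)=105558, p(47)=124754, p(48)=147273, p(49)=173525.
Final step: p(50) = p(49) + p(48) - p(45) - p(43) + p(38) + p(35) - p(28) - p(24) + p(15) + p(10)
= 173525 + 147273 - 89134 - 63261 + 26015 + 14883 - 3718 - 1575 + 176 + 42
= 204226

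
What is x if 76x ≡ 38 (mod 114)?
x ≡ 2 (mod 3)

gcd(76, 114) = 38, which divides 38, so solutions exist.
Divide through by 38: 2x ≡ 1 (mod 3).
Find 2^(-1) mod 3 by the extended Euclidean algorithm:
3 = 1 × 2 + 1  ⟹  1 = (1)·3 + (-1)·2
So (-1)·2 ≡ 1 (mod 3), i.e. 2^(-1) ≡ -1 ≡ 2 (mod 3).
x ≡ 2 × 1 = 2 ≡ 2 (mod 3).
Check: 76 × 2 = 152 ≡ 38 (mod 114).
x ≡ 2 (mod 3), giving 38 solutions mod 114.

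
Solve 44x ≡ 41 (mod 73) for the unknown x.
x ≡ 59 (mod 73)

gcd(44, 73) = 1, which divides 41, so solutions exist.
Find 44^(-1) mod 73 by the extended Euclidean algorithm:
73 = 1 × 44 + 29  ⟹  29 = (1)·73 + (-1)·44
44 = 1 × 29 + 15  ⟹  15 = (-1)·73 + (2)·44
29 = 1 × 15 + 14  ⟹  14 = (2)·73 + (-3)·44
15 = 1 × 14 + 1  ⟹  1 = (-3)·73 + (5)·44
So (5)·44 ≡ 1 (mod 73), i.e. 44^(-1) ≡ 5 (mod 73).
x ≡ 5 × 41 = 205 ≡ 59 (mod 73).
Check: 44 × 59 = 2596 ≡ 41 (mod 73).
Unique solution: x ≡ 59 (mod 73)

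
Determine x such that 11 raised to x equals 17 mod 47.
22

Baby-step giant-step with step n = ⌈√47⌉ = 7.
Baby steps 11^j mod 47 (j:value) for j=0..6: 0:1, 1:11, 2:27, 3:15, 4:24, 5:29, 6:37.
Giant-step multiplier: 11^(-7) ≡ 11^(46-7) = 11^39 ≡ 44 (mod 47).
Giant steps γ_i = 17·44^i mod 47: γ_0=17, γ_1=43, γ_2=12, γ_3=11 (in table at j=1).
x = i·n + j = 3·7 + 1 = 22.
Check: 11^22 ≡ 17 (mod 47).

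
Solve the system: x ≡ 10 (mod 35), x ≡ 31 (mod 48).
1375

Using Chinese Remainder Theorem:
M = 35 × 48 = 1680
M1 = 48, M2 = 35
y1 = 48^(-1) mod 35 = 27
y2 = 35^(-1) mod 48 = 11
x = (10×48×27 + 31×35×11) mod 1680 = 1375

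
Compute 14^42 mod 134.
40

Repeated squaring. Binary of 42 = 101010.
14^1 ≡ 14 (mod 134); 14^2 ≡ 62 (mod 134); 14^4 ≡ 92 (mod 134); 14^8 ≡ 22 (mod 134); 14^16 ≡ 82 (mod 134); 14^32 ≡ 24 (mod 134)
14^42 = 14^2 × 14^8 × 14^32 ≡ 40 (mod 134)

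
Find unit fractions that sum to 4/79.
1/20 + 1/1580

Greedy algorithm:
4/79: ceiling(79/4) = 20, use 1/20
1/1580: ceiling(1580/1) = 1580, use 1/1580
Result: 4/79 = 1/20 + 1/1580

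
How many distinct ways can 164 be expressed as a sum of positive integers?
156919475295

p(n) counts ways to write n as a sum of positive integers (order ignored).
Euler's pentagonal recurrence: p(k) = p(k-1) + p(k-2) - p(k-5) - p(k-7) + p(k-12) + p(k-15) - ... (offsets j(3j∓1)/2, signs ++--, p(0)=1, p(<0)=0).
DP table for k = 0..163: p(0)=1, p(1)=1, p(2)=2, p(3)=3, p(4)=5, p(5)=7, p(6)=11, p(7)=15, p(8)=22, p(9)=30, p(10)=42, p(11)=56, p(12)=77, p(13)=101, p(14)=135, p(15)=176, p(16)=231, p(17)=297, p(18)=385, p(19)=490, p(20)=627, p(21)=792, p(22)=1002, p(23)=1255, p(24)=1575, p(25)=1958, p(26)=2436, p(27)=3010, p(28)=3718, p(29)=4565, p(30)=5604, p(31)=6842, p(32)=8349, p(33)=10143, p(34)=12310, p(35)=14883, p(36)=17977, p(37)=21637, p(38)=26015, p(39)=31185, p(40)=37338, p(41)=44583, p(42)=53174, p(43)=63261, p(44)=75175, p(45)=89134, p(46)=105558, p(47)=124754, p(48)=147273, p(49)=173525, p(50)=204226, p(51)=239943, p(52)=281589, p(53)=329931, p(54)=386155, p(55)=451276, p(56)=526823, p(57)=614154, p(58)=715220, p(59)=831820, p(60)=966467, p(61)=1121505, p(62)=1300156, p(63)=1505499, p(64)=1741630, p(65)=2012558, p(66)=2323520, p(67)=2679689, p(68)=3087735, p(69)=3554345, p(70)=4087968, p(71)=4697205, p(72)=5392783, p(73)=6185689, p(74)=7089500, p(75)=8118264, p(76)=9289091, p(77)=10619863, p(78)=12132164, p(79)=13848650, p(80)=15796476, p(81)=18004327, p(82)=20506255, p(83)=23338469, p(84)=26543660, p(85)=30167357, p(86)=34262962, p(87)=38887673, p(88)=44108109, p(89)=49995925, p(90)=56634173, p(91)=64112359, p(92)=72533807, p(93)=82010177, p(94)=92669720, p(95)=104651419, p(96)=118114304, p(97)=133230930, p(98)=150198136, p(99)=169229875, p(100)=190569292, p(101)=214481126, p(102)=241265379, p(103)=271248950, p(104)=304801365, p(105)=342325709, p(106)=384276336, p(107)=431149389, p(108)=483502844, p(109)=541946240, p(110)=607163746, p(111)=679903203, p(112)=761002156, p(113)=851376628, p(114)=952050665, p(115)=1064144451, p(116)=1188908248, p(117)=1327710076, p(118)=1482074143, p(119)=1653668665, p(120)=1844349560, p(121)=2056148051, p(122)=2291320912, p(123)=2552338241, p(124)=2841940500, p(125)=3163127352, p(126)=3519222692, p(127)=3913864295, p(128)=4351078600, p(129)=4835271870, p(130)=5371315400, p(131)=5964539504, p(132)=6620830889, p(133)=7346629512, p(134)=8149040695, p(135)=9035836076, p(136)=10015581680, p(137)=11097645016, p(138)=12292341831, p(139)=13610949895, p(140)=15065878135, p(141)=16670689208, p(142)=18440293320, p(143)=20390982757, p(144)=22540654445, p(145)=24908858009, p(146)=27517052599, p(147)=30388671978, p(148)=33549419497, p(149)=37027355200, p(150)=40853235313, p(151)=45060624582, p(152)=49686288421, p(153)=54770336324, p(154)=60356673280, p(155)=66493182097, p(156)=73232243759, p(157)=80630964769, p(158)=88751778802, p(159)=97662728555, p(160)=107438159466, p(161)=118159068427, p(162)=129913904637, p(163)=142798995930.
Final step: p(164) = p(163) + p(162) - p(159) - p(157) + p(152) + p(149) - p(142) - p(138) + p(129) + p(124) - p(113) - p(107) + p(94) + p(87) - p(72) - p(64) + p(47) + p(38) - p(19) - p(9)
= 142798995930 + 129913904637 - 97662728555 - 80630964769 + 49686288421 + 37027355200 - 18440293320 - 12292341831 + 4835271870 + 2841940500 - 851376628 - 431149389 + 92669720 + 38887673 - 5392783 - 1741630 + 124754 + 26015 - 490 - 30
= 156919475295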